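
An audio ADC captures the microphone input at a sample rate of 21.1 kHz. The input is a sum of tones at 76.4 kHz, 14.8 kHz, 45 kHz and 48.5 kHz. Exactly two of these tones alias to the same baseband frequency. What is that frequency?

fs/2 = 10.55 kHz.
76.4 kHz mod fs = 13.1 kHz.
13.1 kHz > fs/2 = 10.55 kHz, folds to fs − 13.1 kHz = 8 kHz.
14.8 kHz > fs/2 = 10.55 kHz, folds to fs − 14.8 kHz = 6.3 kHz.
45 kHz mod fs = 2.8 kHz.
2.8 kHz ≤ fs/2 = 10.55 kHz, appears at 2.8 kHz.
48.5 kHz mod fs = 6.3 kHz.
6.3 kHz ≤ fs/2 = 10.55 kHz, appears at 6.3 kHz.
14.8 kHz and 48.5 kHz both map to 6.3 kHz.

6.3 kHz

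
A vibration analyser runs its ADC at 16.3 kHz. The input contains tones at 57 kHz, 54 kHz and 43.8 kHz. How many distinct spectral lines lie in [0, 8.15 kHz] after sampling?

fs/2 = 8.15 kHz.
57 kHz mod fs = 8.1 kHz.
8.1 kHz ≤ fs/2 = 8.15 kHz, appears at 8.1 kHz.
54 kHz mod fs = 5.1 kHz.
5.1 kHz ≤ fs/2 = 8.15 kHz, appears at 5.1 kHz.
43.8 kHz mod fs = 11.2 kHz.
11.2 kHz > fs/2 = 8.15 kHz, folds to fs − 11.2 kHz = 5.1 kHz.
Distinct values: {5.1 kHz, 8.1 kHz} → 2.

2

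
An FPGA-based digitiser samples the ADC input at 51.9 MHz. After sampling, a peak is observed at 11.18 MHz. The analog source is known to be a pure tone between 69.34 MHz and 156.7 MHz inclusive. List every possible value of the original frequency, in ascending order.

92.62 MHz, 114.98 MHz, 144.52 MHz

Frequencies that alias to 11.18 MHz are k·fs ± 11.18 MHz for integer k ≥ 0.
k=0: 11.18 MHz.
k=1: 40.72 MHz, 63.08 MHz.
k=2: 92.62 MHz, 114.98 MHz.
k=3: 144.52 MHz, 166.88 MHz.
k=4: 196.42 MHz, 218.78 MHz.
Within [69.34 MHz, 156.7 MHz]: 92.62 MHz, 114.98 MHz, 144.52 MHz.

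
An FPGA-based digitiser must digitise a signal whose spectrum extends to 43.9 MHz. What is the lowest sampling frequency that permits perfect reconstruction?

87.8 MHz

Nyquist rate = 2 × 43.9 MHz = 87.8 MHz.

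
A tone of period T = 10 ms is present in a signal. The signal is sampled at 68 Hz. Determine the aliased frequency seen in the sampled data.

T = 10 ms → f = 1/T = 100 Hz.
100 Hz mod fs = 32 Hz.
32 Hz ≤ fs/2 = 34 Hz, appears at 32 Hz.

32 Hz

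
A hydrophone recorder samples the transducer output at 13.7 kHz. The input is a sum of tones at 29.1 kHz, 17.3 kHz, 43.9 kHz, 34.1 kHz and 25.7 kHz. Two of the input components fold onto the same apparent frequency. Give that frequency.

1.7 kHz

fs/2 = 6.85 kHz.
29.1 kHz mod fs = 1.7 kHz.
1.7 kHz ≤ fs/2 = 6.85 kHz, appears at 1.7 kHz.
17.3 kHz mod fs = 3.6 kHz.
3.6 kHz ≤ fs/2 = 6.85 kHz, appears at 3.6 kHz.
43.9 kHz mod fs = 2.8 kHz.
2.8 kHz ≤ fs/2 = 6.85 kHz, appears at 2.8 kHz.
34.1 kHz mod fs = 6.7 kHz.
6.7 kHz ≤ fs/2 = 6.85 kHz, appears at 6.7 kHz.
25.7 kHz mod fs = 12 kHz.
12 kHz > fs/2 = 6.85 kHz, folds to fs − 12 kHz = 1.7 kHz.
25.7 kHz and 29.1 kHz both map to 1.7 kHz.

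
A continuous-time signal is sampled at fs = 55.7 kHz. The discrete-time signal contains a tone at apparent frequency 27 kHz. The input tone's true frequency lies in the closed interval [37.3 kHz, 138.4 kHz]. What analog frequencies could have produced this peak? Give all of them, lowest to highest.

82.7 kHz, 84.4 kHz, 138.4 kHz

Frequencies that alias to 27 kHz are k·fs ± 27 kHz for integer k ≥ 0.
k=0: 27 kHz.
k=1: 28.7 kHz, 82.7 kHz.
k=2: 84.4 kHz, 138.4 kHz.
k=3: 140.1 kHz, 194.1 kHz.
Within [37.3 kHz, 138.4 kHz]: 82.7 kHz, 84.4 kHz, 138.4 kHz.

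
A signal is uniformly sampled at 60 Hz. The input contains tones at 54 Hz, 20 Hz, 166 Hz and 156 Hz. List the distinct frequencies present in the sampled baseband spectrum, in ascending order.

6 Hz, 14 Hz, 20 Hz, 24 Hz

fs/2 = 30 Hz.
54 Hz > fs/2 = 30 Hz, folds to fs − 54 Hz = 6 Hz.
20 Hz ≤ fs/2 = 30 Hz, passes unchanged.
166 Hz mod fs = 46 Hz.
46 Hz > fs/2 = 30 Hz, folds to fs − 46 Hz = 14 Hz.
156 Hz mod fs = 36 Hz.
36 Hz > fs/2 = 30 Hz, folds to fs − 36 Hz = 24 Hz.
Distinct values: {6 Hz, 14 Hz, 20 Hz, 24 Hz}.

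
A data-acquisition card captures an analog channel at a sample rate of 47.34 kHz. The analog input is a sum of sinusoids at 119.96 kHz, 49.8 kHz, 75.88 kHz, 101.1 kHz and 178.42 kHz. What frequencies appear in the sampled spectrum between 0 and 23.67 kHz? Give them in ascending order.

fs/2 = 23.67 kHz.
119.96 kHz mod fs = 25.28 kHz.
25.28 kHz > fs/2 = 23.67 kHz, folds to fs − 25.28 kHz = 22.06 kHz.
49.8 kHz mod fs = 2.46 kHz.
2.46 kHz ≤ fs/2 = 23.67 kHz, appears at 2.46 kHz.
75.88 kHz mod fs = 28.54 kHz.
28.54 kHz > fs/2 = 23.67 kHz, folds to fs − 28.54 kHz = 18.8 kHz.
101.1 kHz mod fs = 6.42 kHz.
6.42 kHz ≤ fs/2 = 23.67 kHz, appears at 6.42 kHz.
178.42 kHz mod fs = 36.4 kHz.
36.4 kHz > fs/2 = 23.67 kHz, folds to fs − 36.4 kHz = 10.94 kHz.
Distinct values: {2.46 kHz, 6.42 kHz, 10.94 kHz, 18.8 kHz, 22.06 kHz}.

2.46 kHz, 6.42 kHz, 10.94 kHz, 18.8 kHz, 22.06 kHz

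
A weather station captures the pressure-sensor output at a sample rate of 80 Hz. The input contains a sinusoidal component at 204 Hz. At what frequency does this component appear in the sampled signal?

36 Hz

204 Hz mod fs = 44 Hz.
44 Hz > fs/2 = 40 Hz, folds to fs − 44 Hz = 36 Hz.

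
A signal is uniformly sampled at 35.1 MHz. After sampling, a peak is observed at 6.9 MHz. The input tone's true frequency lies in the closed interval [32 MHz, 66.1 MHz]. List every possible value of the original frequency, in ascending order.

42 MHz, 63.3 MHz

Frequencies that alias to 6.9 MHz are k·fs ± 6.9 MHz for integer k ≥ 0.
k=0: 6.9 MHz.
k=1: 28.2 MHz, 42 MHz.
k=2: 63.3 MHz, 77.1 MHz.
k=3: 98.4 MHz, 112.2 MHz.
Within [32 MHz, 66.1 MHz]: 42 MHz, 63.3 MHz.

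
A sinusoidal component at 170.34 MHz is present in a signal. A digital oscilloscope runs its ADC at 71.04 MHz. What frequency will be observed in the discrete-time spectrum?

28.26 MHz

170.34 MHz mod fs = 28.26 MHz.
28.26 MHz ≤ fs/2 = 35.52 MHz, appears at 28.26 MHz.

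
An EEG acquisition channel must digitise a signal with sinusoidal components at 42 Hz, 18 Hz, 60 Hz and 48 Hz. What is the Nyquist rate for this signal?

120 Hz

Highest-frequency component: 60 Hz.
Nyquist rate = 2 × 60 Hz = 120 Hz.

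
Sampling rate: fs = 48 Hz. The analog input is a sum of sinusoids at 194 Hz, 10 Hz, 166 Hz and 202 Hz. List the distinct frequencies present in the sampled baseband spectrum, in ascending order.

2 Hz, 10 Hz, 22 Hz

fs/2 = 24 Hz.
194 Hz mod fs = 2 Hz.
2 Hz ≤ fs/2 = 24 Hz, appears at 2 Hz.
10 Hz ≤ fs/2 = 24 Hz, passes unchanged.
166 Hz mod fs = 22 Hz.
22 Hz ≤ fs/2 = 24 Hz, appears at 22 Hz.
202 Hz mod fs = 10 Hz.
10 Hz ≤ fs/2 = 24 Hz, appears at 10 Hz.
Distinct values: {2 Hz, 10 Hz, 22 Hz}.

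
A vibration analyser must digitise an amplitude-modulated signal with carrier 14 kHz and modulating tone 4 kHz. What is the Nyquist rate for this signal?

AM sidebands sit at fc ± fm = 10 kHz and 18 kHz.
Highest-frequency component: 18 kHz.
Nyquist rate = 2 × 18 kHz = 36 kHz.

36 kHz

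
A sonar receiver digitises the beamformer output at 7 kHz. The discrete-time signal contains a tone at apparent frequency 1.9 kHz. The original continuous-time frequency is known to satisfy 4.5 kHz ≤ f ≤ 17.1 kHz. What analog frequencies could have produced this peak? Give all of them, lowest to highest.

Frequencies that alias to 1.9 kHz are k·fs ± 1.9 kHz for integer k ≥ 0.
k=0: 1.9 kHz.
k=1: 5.1 kHz, 8.9 kHz.
k=2: 12.1 kHz, 15.9 kHz.
k=3: 19.1 kHz, 22.9 kHz.
Within [4.5 kHz, 17.1 kHz]: 5.1 kHz, 8.9 kHz, 12.1 kHz, 15.9 kHz.

5.1 kHz, 8.9 kHz, 12.1 kHz, 15.9 kHz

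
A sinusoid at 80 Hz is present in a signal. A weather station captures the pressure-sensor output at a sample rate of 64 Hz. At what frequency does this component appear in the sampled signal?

80 Hz mod fs = 16 Hz.
16 Hz ≤ fs/2 = 32 Hz, appears at 16 Hz.

16 Hz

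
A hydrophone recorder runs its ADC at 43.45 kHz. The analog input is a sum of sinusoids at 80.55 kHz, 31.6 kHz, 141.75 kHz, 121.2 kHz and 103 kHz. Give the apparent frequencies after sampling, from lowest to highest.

6.35 kHz, 9.15 kHz, 11.4 kHz, 11.85 kHz, 16.1 kHz

fs/2 = 21.725 kHz.
80.55 kHz mod fs = 37.1 kHz.
37.1 kHz > fs/2 = 21.725 kHz, folds to fs − 37.1 kHz = 6.35 kHz.
31.6 kHz > fs/2 = 21.725 kHz, folds to fs − 31.6 kHz = 11.85 kHz.
141.75 kHz mod fs = 11.4 kHz.
11.4 kHz ≤ fs/2 = 21.725 kHz, appears at 11.4 kHz.
121.2 kHz mod fs = 34.3 kHz.
34.3 kHz > fs/2 = 21.725 kHz, folds to fs − 34.3 kHz = 9.15 kHz.
103 kHz mod fs = 16.1 kHz.
16.1 kHz ≤ fs/2 = 21.725 kHz, appears at 16.1 kHz.
Distinct values: {6.35 kHz, 9.15 kHz, 11.4 kHz, 11.85 kHz, 16.1 kHz}.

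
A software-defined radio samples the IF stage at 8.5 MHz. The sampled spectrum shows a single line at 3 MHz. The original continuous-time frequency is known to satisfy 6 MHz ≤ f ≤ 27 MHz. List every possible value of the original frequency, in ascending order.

Frequencies that alias to 3 MHz are k·fs ± 3 MHz for integer k ≥ 0.
k=0: 3 MHz.
k=1: 5.5 MHz, 11.5 MHz.
k=2: 14 MHz, 20 MHz.
k=3: 22.5 MHz, 28.5 MHz.
k=4: 31 MHz, 37 MHz.
Within [6 MHz, 27 MHz]: 11.5 MHz, 14 MHz, 20 MHz, 22.5 MHz.

11.5 MHz, 14 MHz, 20 MHz, 22.5 MHz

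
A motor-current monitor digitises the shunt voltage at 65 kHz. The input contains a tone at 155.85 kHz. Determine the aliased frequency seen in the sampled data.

25.85 kHz

155.85 kHz mod fs = 25.85 kHz.
25.85 kHz ≤ fs/2 = 32.5 kHz, appears at 25.85 kHz.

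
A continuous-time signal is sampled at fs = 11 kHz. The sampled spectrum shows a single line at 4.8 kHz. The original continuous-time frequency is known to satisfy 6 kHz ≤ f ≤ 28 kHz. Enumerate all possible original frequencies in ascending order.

6.2 kHz, 15.8 kHz, 17.2 kHz, 26.8 kHz

Frequencies that alias to 4.8 kHz are k·fs ± 4.8 kHz for integer k ≥ 0.
k=0: 4.8 kHz.
k=1: 6.2 kHz, 15.8 kHz.
k=2: 17.2 kHz, 26.8 kHz.
k=3: 28.2 kHz, 37.8 kHz.
Within [6 kHz, 28 kHz]: 6.2 kHz, 15.8 kHz, 17.2 kHz, 26.8 kHz.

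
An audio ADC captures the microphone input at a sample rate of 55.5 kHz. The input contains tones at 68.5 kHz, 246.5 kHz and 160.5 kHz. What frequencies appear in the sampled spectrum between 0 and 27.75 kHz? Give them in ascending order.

6 kHz, 13 kHz, 24.5 kHz

fs/2 = 27.75 kHz.
68.5 kHz mod fs = 13 kHz.
13 kHz ≤ fs/2 = 27.75 kHz, appears at 13 kHz.
246.5 kHz mod fs = 24.5 kHz.
24.5 kHz ≤ fs/2 = 27.75 kHz, appears at 24.5 kHz.
160.5 kHz mod fs = 49.5 kHz.
49.5 kHz > fs/2 = 27.75 kHz, folds to fs − 49.5 kHz = 6 kHz.
Distinct values: {6 kHz, 13 kHz, 24.5 kHz}.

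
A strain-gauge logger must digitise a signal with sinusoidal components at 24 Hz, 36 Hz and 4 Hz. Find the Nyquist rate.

72 Hz

Highest-frequency component: 36 Hz.
Nyquist rate = 2 × 36 Hz = 72 Hz.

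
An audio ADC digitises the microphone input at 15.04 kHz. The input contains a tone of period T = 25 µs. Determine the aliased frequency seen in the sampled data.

5.12 kHz

T = 25 µs → f = 1/T = 40 kHz.
40 kHz mod fs = 9.92 kHz.
9.92 kHz > fs/2 = 7.52 kHz, folds to fs − 9.92 kHz = 5.12 kHz.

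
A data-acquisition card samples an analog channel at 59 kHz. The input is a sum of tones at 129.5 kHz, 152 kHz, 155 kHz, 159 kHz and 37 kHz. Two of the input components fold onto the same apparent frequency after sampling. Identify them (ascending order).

37 kHz, 155 kHz

fs/2 = 29.5 kHz.
129.5 kHz mod fs = 11.5 kHz.
11.5 kHz ≤ fs/2 = 29.5 kHz, appears at 11.5 kHz.
152 kHz mod fs = 34 kHz.
34 kHz > fs/2 = 29.5 kHz, folds to fs − 34 kHz = 25 kHz.
155 kHz mod fs = 37 kHz.
37 kHz > fs/2 = 29.5 kHz, folds to fs − 37 kHz = 22 kHz.
159 kHz mod fs = 41 kHz.
41 kHz > fs/2 = 29.5 kHz, folds to fs − 41 kHz = 18 kHz.
37 kHz > fs/2 = 29.5 kHz, folds to fs − 37 kHz = 22 kHz.
37 kHz and 155 kHz both map to 22 kHz.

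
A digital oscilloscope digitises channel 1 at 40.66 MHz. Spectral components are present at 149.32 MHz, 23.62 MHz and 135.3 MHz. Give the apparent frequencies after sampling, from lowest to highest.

fs/2 = 20.33 MHz.
149.32 MHz mod fs = 27.34 MHz.
27.34 MHz > fs/2 = 20.33 MHz, folds to fs − 27.34 MHz = 13.32 MHz.
23.62 MHz > fs/2 = 20.33 MHz, folds to fs − 23.62 MHz = 17.04 MHz.
135.3 MHz mod fs = 13.32 MHz.
13.32 MHz ≤ fs/2 = 20.33 MHz, appears at 13.32 MHz.
Distinct values: {13.32 MHz, 17.04 MHz}.

13.32 MHz, 17.04 MHz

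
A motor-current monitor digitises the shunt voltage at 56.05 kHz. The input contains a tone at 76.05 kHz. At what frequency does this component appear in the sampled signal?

20 kHz

76.05 kHz mod fs = 20 kHz.
20 kHz ≤ fs/2 = 28.025 kHz, appears at 20 kHz.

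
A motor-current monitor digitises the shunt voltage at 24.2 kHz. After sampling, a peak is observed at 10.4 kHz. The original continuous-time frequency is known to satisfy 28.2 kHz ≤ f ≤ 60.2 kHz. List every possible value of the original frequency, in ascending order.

Frequencies that alias to 10.4 kHz are k·fs ± 10.4 kHz for integer k ≥ 0.
k=0: 10.4 kHz.
k=1: 13.8 kHz, 34.6 kHz.
k=2: 38 kHz, 58.8 kHz.
k=3: 62.2 kHz, 83 kHz.
Within [28.2 kHz, 60.2 kHz]: 34.6 kHz, 38 kHz, 58.8 kHz.

34.6 kHz, 38 kHz, 58.8 kHz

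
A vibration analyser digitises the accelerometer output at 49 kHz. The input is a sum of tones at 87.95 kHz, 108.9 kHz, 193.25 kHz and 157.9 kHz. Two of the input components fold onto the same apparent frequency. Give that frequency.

fs/2 = 24.5 kHz.
87.95 kHz mod fs = 38.95 kHz.
38.95 kHz > fs/2 = 24.5 kHz, folds to fs − 38.95 kHz = 10.05 kHz.
108.9 kHz mod fs = 10.9 kHz.
10.9 kHz ≤ fs/2 = 24.5 kHz, appears at 10.9 kHz.
193.25 kHz mod fs = 46.25 kHz.
46.25 kHz > fs/2 = 24.5 kHz, folds to fs − 46.25 kHz = 2.75 kHz.
157.9 kHz mod fs = 10.9 kHz.
10.9 kHz ≤ fs/2 = 24.5 kHz, appears at 10.9 kHz.
108.9 kHz and 157.9 kHz both map to 10.9 kHz.

10.9 kHz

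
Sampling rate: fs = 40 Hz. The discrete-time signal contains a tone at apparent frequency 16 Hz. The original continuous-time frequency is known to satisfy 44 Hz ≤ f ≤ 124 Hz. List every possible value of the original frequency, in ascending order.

56 Hz, 64 Hz, 96 Hz, 104 Hz

Frequencies that alias to 16 Hz are k·fs ± 16 Hz for integer k ≥ 0.
k=0: 16 Hz.
k=1: 24 Hz, 56 Hz.
k=2: 64 Hz, 96 Hz.
k=3: 104 Hz, 136 Hz.
k=4: 144 Hz, 176 Hz.
Within [44 Hz, 124 Hz]: 56 Hz, 64 Hz, 96 Hz, 104 Hz.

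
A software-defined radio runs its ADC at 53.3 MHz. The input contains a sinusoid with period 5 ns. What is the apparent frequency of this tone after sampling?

13.2 MHz

T = 5 ns → f = 1/T = 200 MHz.
200 MHz mod fs = 40.1 MHz.
40.1 MHz > fs/2 = 26.65 MHz, folds to fs − 40.1 MHz = 13.2 MHz.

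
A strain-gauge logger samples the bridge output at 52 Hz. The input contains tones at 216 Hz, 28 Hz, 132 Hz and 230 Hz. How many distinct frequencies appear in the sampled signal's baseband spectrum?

3

fs/2 = 26 Hz.
216 Hz mod fs = 8 Hz.
8 Hz ≤ fs/2 = 26 Hz, appears at 8 Hz.
28 Hz > fs/2 = 26 Hz, folds to fs − 28 Hz = 24 Hz.
132 Hz mod fs = 28 Hz.
28 Hz > fs/2 = 26 Hz, folds to fs − 28 Hz = 24 Hz.
230 Hz mod fs = 22 Hz.
22 Hz ≤ fs/2 = 26 Hz, appears at 22 Hz.
Distinct values: {8 Hz, 22 Hz, 24 Hz} → 3.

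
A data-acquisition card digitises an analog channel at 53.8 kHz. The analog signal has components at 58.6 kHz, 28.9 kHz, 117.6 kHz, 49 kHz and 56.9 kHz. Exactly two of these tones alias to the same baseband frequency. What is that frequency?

fs/2 = 26.9 kHz.
58.6 kHz mod fs = 4.8 kHz.
4.8 kHz ≤ fs/2 = 26.9 kHz, appears at 4.8 kHz.
28.9 kHz > fs/2 = 26.9 kHz, folds to fs − 28.9 kHz = 24.9 kHz.
117.6 kHz mod fs = 10 kHz.
10 kHz ≤ fs/2 = 26.9 kHz, appears at 10 kHz.
49 kHz > fs/2 = 26.9 kHz, folds to fs − 49 kHz = 4.8 kHz.
56.9 kHz mod fs = 3.1 kHz.
3.1 kHz ≤ fs/2 = 26.9 kHz, appears at 3.1 kHz.
49 kHz and 58.6 kHz both map to 4.8 kHz.

4.8 kHz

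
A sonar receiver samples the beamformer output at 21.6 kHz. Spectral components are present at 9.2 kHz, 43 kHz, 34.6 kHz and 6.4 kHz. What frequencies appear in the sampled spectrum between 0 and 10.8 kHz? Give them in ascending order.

fs/2 = 10.8 kHz.
9.2 kHz ≤ fs/2 = 10.8 kHz, passes unchanged.
43 kHz mod fs = 21.4 kHz.
21.4 kHz > fs/2 = 10.8 kHz, folds to fs − 21.4 kHz = 0.2 kHz.
34.6 kHz mod fs = 13 kHz.
13 kHz > fs/2 = 10.8 kHz, folds to fs − 13 kHz = 8.6 kHz.
6.4 kHz ≤ fs/2 = 10.8 kHz, passes unchanged.
Distinct values: {0.2 kHz, 6.4 kHz, 8.6 kHz, 9.2 kHz}.

0.2 kHz, 6.4 kHz, 8.6 kHz, 9.2 kHz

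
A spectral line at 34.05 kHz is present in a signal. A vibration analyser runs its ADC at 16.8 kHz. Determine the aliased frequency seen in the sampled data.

34.05 kHz mod fs = 0.45 kHz.
0.45 kHz ≤ fs/2 = 8.4 kHz, appears at 0.45 kHz.

0.45 kHz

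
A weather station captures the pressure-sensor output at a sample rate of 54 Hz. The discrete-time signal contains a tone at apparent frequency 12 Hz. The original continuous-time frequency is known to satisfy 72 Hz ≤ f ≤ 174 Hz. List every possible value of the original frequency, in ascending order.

Frequencies that alias to 12 Hz are k·fs ± 12 Hz for integer k ≥ 0.
k=0: 12 Hz.
k=1: 42 Hz, 66 Hz.
k=2: 96 Hz, 120 Hz.
k=3: 150 Hz, 174 Hz.
k=4: 204 Hz, 228 Hz.
Within [72 Hz, 174 Hz]: 96 Hz, 120 Hz, 150 Hz, 174 Hz.

96 Hz, 120 Hz, 150 Hz, 174 Hz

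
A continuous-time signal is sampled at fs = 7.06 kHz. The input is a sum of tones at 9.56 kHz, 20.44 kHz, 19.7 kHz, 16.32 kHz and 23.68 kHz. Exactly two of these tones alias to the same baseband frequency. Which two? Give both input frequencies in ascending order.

9.56 kHz, 23.68 kHz

fs/2 = 3.53 kHz.
9.56 kHz mod fs = 2.5 kHz.
2.5 kHz ≤ fs/2 = 3.53 kHz, appears at 2.5 kHz.
20.44 kHz mod fs = 6.32 kHz.
6.32 kHz > fs/2 = 3.53 kHz, folds to fs − 6.32 kHz = 0.74 kHz.
19.7 kHz mod fs = 5.58 kHz.
5.58 kHz > fs/2 = 3.53 kHz, folds to fs − 5.58 kHz = 1.48 kHz.
16.32 kHz mod fs = 2.2 kHz.
2.2 kHz ≤ fs/2 = 3.53 kHz, appears at 2.2 kHz.
23.68 kHz mod fs = 2.5 kHz.
2.5 kHz ≤ fs/2 = 3.53 kHz, appears at 2.5 kHz.
9.56 kHz and 23.68 kHz both map to 2.5 kHz.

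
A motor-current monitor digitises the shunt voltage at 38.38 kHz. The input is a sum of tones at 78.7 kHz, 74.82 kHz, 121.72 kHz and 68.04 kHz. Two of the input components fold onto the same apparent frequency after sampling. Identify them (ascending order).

74.82 kHz, 78.7 kHz

fs/2 = 19.19 kHz.
78.7 kHz mod fs = 1.94 kHz.
1.94 kHz ≤ fs/2 = 19.19 kHz, appears at 1.94 kHz.
74.82 kHz mod fs = 36.44 kHz.
36.44 kHz > fs/2 = 19.19 kHz, folds to fs − 36.44 kHz = 1.94 kHz.
121.72 kHz mod fs = 6.58 kHz.
6.58 kHz ≤ fs/2 = 19.19 kHz, appears at 6.58 kHz.
68.04 kHz mod fs = 29.66 kHz.
29.66 kHz > fs/2 = 19.19 kHz, folds to fs − 29.66 kHz = 8.72 kHz.
74.82 kHz and 78.7 kHz both map to 1.94 kHz.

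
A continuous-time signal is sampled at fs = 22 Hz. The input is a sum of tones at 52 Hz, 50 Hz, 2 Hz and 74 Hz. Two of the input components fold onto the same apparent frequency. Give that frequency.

8 Hz

fs/2 = 11 Hz.
52 Hz mod fs = 8 Hz.
8 Hz ≤ fs/2 = 11 Hz, appears at 8 Hz.
50 Hz mod fs = 6 Hz.
6 Hz ≤ fs/2 = 11 Hz, appears at 6 Hz.
2 Hz ≤ fs/2 = 11 Hz, passes unchanged.
74 Hz mod fs = 8 Hz.
8 Hz ≤ fs/2 = 11 Hz, appears at 8 Hz.
52 Hz and 74 Hz both map to 8 Hz.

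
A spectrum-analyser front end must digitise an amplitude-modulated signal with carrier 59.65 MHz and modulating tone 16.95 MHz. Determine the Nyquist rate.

153.2 MHz

AM sidebands sit at fc ± fm = 42.7 MHz and 76.6 MHz.
Highest-frequency component: 76.6 MHz.
Nyquist rate = 2 × 76.6 MHz = 153.2 MHz.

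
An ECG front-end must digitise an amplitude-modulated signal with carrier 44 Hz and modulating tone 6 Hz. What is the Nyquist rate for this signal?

100 Hz

AM sidebands sit at fc ± fm = 38 Hz and 50 Hz.
Highest-frequency component: 50 Hz.
Nyquist rate = 2 × 50 Hz = 100 Hz.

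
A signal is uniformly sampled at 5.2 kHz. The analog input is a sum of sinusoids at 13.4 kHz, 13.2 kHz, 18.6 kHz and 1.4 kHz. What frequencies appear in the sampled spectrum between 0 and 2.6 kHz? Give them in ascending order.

1.4 kHz, 2.2 kHz, 2.4 kHz

fs/2 = 2.6 kHz.
13.4 kHz mod fs = 3 kHz.
3 kHz > fs/2 = 2.6 kHz, folds to fs − 3 kHz = 2.2 kHz.
13.2 kHz mod fs = 2.8 kHz.
2.8 kHz > fs/2 = 2.6 kHz, folds to fs − 2.8 kHz = 2.4 kHz.
18.6 kHz mod fs = 3 kHz.
3 kHz > fs/2 = 2.6 kHz, folds to fs − 3 kHz = 2.2 kHz.
1.4 kHz ≤ fs/2 = 2.6 kHz, passes unchanged.
Distinct values: {1.4 kHz, 2.2 kHz, 2.4 kHz}.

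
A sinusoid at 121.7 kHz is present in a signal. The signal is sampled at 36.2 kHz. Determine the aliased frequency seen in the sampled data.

13.1 kHz

121.7 kHz mod fs = 13.1 kHz.
13.1 kHz ≤ fs/2 = 18.1 kHz, appears at 13.1 kHz.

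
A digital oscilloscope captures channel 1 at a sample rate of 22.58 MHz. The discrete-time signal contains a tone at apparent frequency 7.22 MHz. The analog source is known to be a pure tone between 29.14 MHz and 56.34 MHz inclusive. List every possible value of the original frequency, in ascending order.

Frequencies that alias to 7.22 MHz are k·fs ± 7.22 MHz for integer k ≥ 0.
k=0: 7.22 MHz.
k=1: 15.36 MHz, 29.8 MHz.
k=2: 37.94 MHz, 52.38 MHz.
k=3: 60.52 MHz, 74.96 MHz.
Within [29.14 MHz, 56.34 MHz]: 29.8 MHz, 37.94 MHz, 52.38 MHz.

29.8 MHz, 37.94 MHz, 52.38 MHz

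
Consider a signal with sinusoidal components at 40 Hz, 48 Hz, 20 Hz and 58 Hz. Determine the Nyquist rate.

Highest-frequency component: 58 Hz.
Nyquist rate = 2 × 58 Hz = 116 Hz.

116 Hz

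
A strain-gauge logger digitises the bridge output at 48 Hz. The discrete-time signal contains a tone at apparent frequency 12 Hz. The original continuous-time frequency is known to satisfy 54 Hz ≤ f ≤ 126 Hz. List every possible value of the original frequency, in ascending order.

60 Hz, 84 Hz, 108 Hz

Frequencies that alias to 12 Hz are k·fs ± 12 Hz for integer k ≥ 0.
k=0: 12 Hz.
k=1: 36 Hz, 60 Hz.
k=2: 84 Hz, 108 Hz.
k=3: 132 Hz, 156 Hz.
Within [54 Hz, 126 Hz]: 60 Hz, 84 Hz, 108 Hz.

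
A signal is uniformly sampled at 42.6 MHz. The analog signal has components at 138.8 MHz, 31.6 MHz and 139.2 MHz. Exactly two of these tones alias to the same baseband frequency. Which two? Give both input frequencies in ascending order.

31.6 MHz, 138.8 MHz

fs/2 = 21.3 MHz.
138.8 MHz mod fs = 11 MHz.
11 MHz ≤ fs/2 = 21.3 MHz, appears at 11 MHz.
31.6 MHz > fs/2 = 21.3 MHz, folds to fs − 31.6 MHz = 11 MHz.
139.2 MHz mod fs = 11.4 MHz.
11.4 MHz ≤ fs/2 = 21.3 MHz, appears at 11.4 MHz.
31.6 MHz and 138.8 MHz both map to 11 MHz.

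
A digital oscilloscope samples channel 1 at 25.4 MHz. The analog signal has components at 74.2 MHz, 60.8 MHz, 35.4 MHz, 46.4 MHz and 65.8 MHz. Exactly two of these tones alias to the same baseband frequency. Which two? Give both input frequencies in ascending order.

35.4 MHz, 60.8 MHz

fs/2 = 12.7 MHz.
74.2 MHz mod fs = 23.4 MHz.
23.4 MHz > fs/2 = 12.7 MHz, folds to fs − 23.4 MHz = 2 MHz.
60.8 MHz mod fs = 10 MHz.
10 MHz ≤ fs/2 = 12.7 MHz, appears at 10 MHz.
35.4 MHz mod fs = 10 MHz.
10 MHz ≤ fs/2 = 12.7 MHz, appears at 10 MHz.
46.4 MHz mod fs = 21 MHz.
21 MHz > fs/2 = 12.7 MHz, folds to fs − 21 MHz = 4.4 MHz.
65.8 MHz mod fs = 15 MHz.
15 MHz > fs/2 = 12.7 MHz, folds to fs − 15 MHz = 10.4 MHz.
35.4 MHz and 60.8 MHz both map to 10 MHz.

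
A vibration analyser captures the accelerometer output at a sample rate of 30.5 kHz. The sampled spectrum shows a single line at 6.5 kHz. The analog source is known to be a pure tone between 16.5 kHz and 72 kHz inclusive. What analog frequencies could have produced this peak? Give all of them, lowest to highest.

24 kHz, 37 kHz, 54.5 kHz, 67.5 kHz

Frequencies that alias to 6.5 kHz are k·fs ± 6.5 kHz for integer k ≥ 0.
k=0: 6.5 kHz.
k=1: 24 kHz, 37 kHz.
k=2: 54.5 kHz, 67.5 kHz.
k=3: 85 kHz, 98 kHz.
Within [16.5 kHz, 72 kHz]: 24 kHz, 37 kHz, 54.5 kHz, 67.5 kHz.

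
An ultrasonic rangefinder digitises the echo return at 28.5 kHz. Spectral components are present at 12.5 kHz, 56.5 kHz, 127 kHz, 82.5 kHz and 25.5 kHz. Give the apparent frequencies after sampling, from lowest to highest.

0.5 kHz, 3 kHz, 12.5 kHz, 13 kHz

fs/2 = 14.25 kHz.
12.5 kHz ≤ fs/2 = 14.25 kHz, passes unchanged.
56.5 kHz mod fs = 28 kHz.
28 kHz > fs/2 = 14.25 kHz, folds to fs − 28 kHz = 0.5 kHz.
127 kHz mod fs = 13 kHz.
13 kHz ≤ fs/2 = 14.25 kHz, appears at 13 kHz.
82.5 kHz mod fs = 25.5 kHz.
25.5 kHz > fs/2 = 14.25 kHz, folds to fs − 25.5 kHz = 3 kHz.
25.5 kHz > fs/2 = 14.25 kHz, folds to fs − 25.5 kHz = 3 kHz.
Distinct values: {0.5 kHz, 3 kHz, 12.5 kHz, 13 kHz}.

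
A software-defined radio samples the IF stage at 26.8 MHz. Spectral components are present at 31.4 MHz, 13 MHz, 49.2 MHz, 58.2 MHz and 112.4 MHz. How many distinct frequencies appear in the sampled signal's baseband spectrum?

fs/2 = 13.4 MHz.
31.4 MHz mod fs = 4.6 MHz.
4.6 MHz ≤ fs/2 = 13.4 MHz, appears at 4.6 MHz.
13 MHz ≤ fs/2 = 13.4 MHz, passes unchanged.
49.2 MHz mod fs = 22.4 MHz.
22.4 MHz > fs/2 = 13.4 MHz, folds to fs − 22.4 MHz = 4.4 MHz.
58.2 MHz mod fs = 4.6 MHz.
4.6 MHz ≤ fs/2 = 13.4 MHz, appears at 4.6 MHz.
112.4 MHz mod fs = 5.2 MHz.
5.2 MHz ≤ fs/2 = 13.4 MHz, appears at 5.2 MHz.
Distinct values: {4.4 MHz, 4.6 MHz, 5.2 MHz, 13 MHz} → 4.

4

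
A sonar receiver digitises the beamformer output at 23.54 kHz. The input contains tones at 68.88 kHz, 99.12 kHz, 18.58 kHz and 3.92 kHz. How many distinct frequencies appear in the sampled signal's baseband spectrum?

3

fs/2 = 11.77 kHz.
68.88 kHz mod fs = 21.8 kHz.
21.8 kHz > fs/2 = 11.77 kHz, folds to fs − 21.8 kHz = 1.74 kHz.
99.12 kHz mod fs = 4.96 kHz.
4.96 kHz ≤ fs/2 = 11.77 kHz, appears at 4.96 kHz.
18.58 kHz > fs/2 = 11.77 kHz, folds to fs − 18.58 kHz = 4.96 kHz.
3.92 kHz ≤ fs/2 = 11.77 kHz, passes unchanged.
Distinct values: {1.74 kHz, 3.92 kHz, 4.96 kHz} → 3.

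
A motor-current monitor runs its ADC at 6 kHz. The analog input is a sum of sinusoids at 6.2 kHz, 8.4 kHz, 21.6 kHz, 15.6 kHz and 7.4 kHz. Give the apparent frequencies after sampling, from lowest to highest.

0.2 kHz, 1.4 kHz, 2.4 kHz

fs/2 = 3 kHz.
6.2 kHz mod fs = 0.2 kHz.
0.2 kHz ≤ fs/2 = 3 kHz, appears at 0.2 kHz.
8.4 kHz mod fs = 2.4 kHz.
2.4 kHz ≤ fs/2 = 3 kHz, appears at 2.4 kHz.
21.6 kHz mod fs = 3.6 kHz.
3.6 kHz > fs/2 = 3 kHz, folds to fs − 3.6 kHz = 2.4 kHz.
15.6 kHz mod fs = 3.6 kHz.
3.6 kHz > fs/2 = 3 kHz, folds to fs − 3.6 kHz = 2.4 kHz.
7.4 kHz mod fs = 1.4 kHz.
1.4 kHz ≤ fs/2 = 3 kHz, appears at 1.4 kHz.
Distinct values: {0.2 kHz, 1.4 kHz, 2.4 kHz}.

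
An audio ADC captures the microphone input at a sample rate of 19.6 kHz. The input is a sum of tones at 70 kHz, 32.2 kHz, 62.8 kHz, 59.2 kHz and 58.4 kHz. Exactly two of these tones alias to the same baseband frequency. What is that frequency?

fs/2 = 9.8 kHz.
70 kHz mod fs = 11.2 kHz.
11.2 kHz > fs/2 = 9.8 kHz, folds to fs − 11.2 kHz = 8.4 kHz.
32.2 kHz mod fs = 12.6 kHz.
12.6 kHz > fs/2 = 9.8 kHz, folds to fs − 12.6 kHz = 7 kHz.
62.8 kHz mod fs = 4 kHz.
4 kHz ≤ fs/2 = 9.8 kHz, appears at 4 kHz.
59.2 kHz mod fs = 0.4 kHz.
0.4 kHz ≤ fs/2 = 9.8 kHz, appears at 0.4 kHz.
58.4 kHz mod fs = 19.2 kHz.
19.2 kHz > fs/2 = 9.8 kHz, folds to fs − 19.2 kHz = 0.4 kHz.
58.4 kHz and 59.2 kHz both map to 0.4 kHz.

0.4 kHz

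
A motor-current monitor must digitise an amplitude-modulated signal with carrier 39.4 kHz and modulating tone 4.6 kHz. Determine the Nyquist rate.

AM sidebands sit at fc ± fm = 34.8 kHz and 44 kHz.
Highest-frequency component: 44 kHz.
Nyquist rate = 2 × 44 kHz = 88 kHz.

88 kHz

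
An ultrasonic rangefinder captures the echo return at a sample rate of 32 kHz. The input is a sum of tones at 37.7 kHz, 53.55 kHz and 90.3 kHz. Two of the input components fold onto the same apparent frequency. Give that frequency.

5.7 kHz

fs/2 = 16 kHz.
37.7 kHz mod fs = 5.7 kHz.
5.7 kHz ≤ fs/2 = 16 kHz, appears at 5.7 kHz.
53.55 kHz mod fs = 21.55 kHz.
21.55 kHz > fs/2 = 16 kHz, folds to fs − 21.55 kHz = 10.45 kHz.
90.3 kHz mod fs = 26.3 kHz.
26.3 kHz > fs/2 = 16 kHz, folds to fs − 26.3 kHz = 5.7 kHz.
37.7 kHz and 90.3 kHz both map to 5.7 kHz.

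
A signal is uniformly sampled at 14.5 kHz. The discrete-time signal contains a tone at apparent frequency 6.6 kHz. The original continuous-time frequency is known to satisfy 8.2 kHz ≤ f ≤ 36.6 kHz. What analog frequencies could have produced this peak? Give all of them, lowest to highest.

Frequencies that alias to 6.6 kHz are k·fs ± 6.6 kHz for integer k ≥ 0.
k=0: 6.6 kHz.
k=1: 7.9 kHz, 21.1 kHz.
k=2: 22.4 kHz, 35.6 kHz.
k=3: 36.9 kHz, 50.1 kHz.
Within [8.2 kHz, 36.6 kHz]: 21.1 kHz, 22.4 kHz, 35.6 kHz.

21.1 kHz, 22.4 kHz, 35.6 kHz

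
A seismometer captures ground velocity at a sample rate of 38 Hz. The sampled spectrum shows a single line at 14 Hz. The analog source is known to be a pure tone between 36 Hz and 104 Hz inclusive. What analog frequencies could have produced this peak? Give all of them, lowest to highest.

52 Hz, 62 Hz, 90 Hz, 100 Hz

Frequencies that alias to 14 Hz are k·fs ± 14 Hz for integer k ≥ 0.
k=0: 14 Hz.
k=1: 24 Hz, 52 Hz.
k=2: 62 Hz, 90 Hz.
k=3: 100 Hz, 128 Hz.
k=4: 138 Hz, 166 Hz.
Within [36 Hz, 104 Hz]: 52 Hz, 62 Hz, 90 Hz, 100 Hz.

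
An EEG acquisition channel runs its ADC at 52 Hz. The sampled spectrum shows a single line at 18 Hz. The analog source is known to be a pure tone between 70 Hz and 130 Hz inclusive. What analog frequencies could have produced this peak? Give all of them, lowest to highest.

Frequencies that alias to 18 Hz are k·fs ± 18 Hz for integer k ≥ 0.
k=0: 18 Hz.
k=1: 34 Hz, 70 Hz.
k=2: 86 Hz, 122 Hz.
k=3: 138 Hz, 174 Hz.
Within [70 Hz, 130 Hz]: 70 Hz, 86 Hz, 122 Hz.

70 Hz, 86 Hz, 122 Hz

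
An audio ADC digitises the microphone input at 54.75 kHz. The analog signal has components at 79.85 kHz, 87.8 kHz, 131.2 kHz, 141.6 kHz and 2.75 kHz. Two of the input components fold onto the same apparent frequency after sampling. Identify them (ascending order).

87.8 kHz, 131.2 kHz

fs/2 = 27.375 kHz.
79.85 kHz mod fs = 25.1 kHz.
25.1 kHz ≤ fs/2 = 27.375 kHz, appears at 25.1 kHz.
87.8 kHz mod fs = 33.05 kHz.
33.05 kHz > fs/2 = 27.375 kHz, folds to fs − 33.05 kHz = 21.7 kHz.
131.2 kHz mod fs = 21.7 kHz.
21.7 kHz ≤ fs/2 = 27.375 kHz, appears at 21.7 kHz.
141.6 kHz mod fs = 32.1 kHz.
32.1 kHz > fs/2 = 27.375 kHz, folds to fs − 32.1 kHz = 22.65 kHz.
2.75 kHz ≤ fs/2 = 27.375 kHz, passes unchanged.
87.8 kHz and 131.2 kHz both map to 21.7 kHz.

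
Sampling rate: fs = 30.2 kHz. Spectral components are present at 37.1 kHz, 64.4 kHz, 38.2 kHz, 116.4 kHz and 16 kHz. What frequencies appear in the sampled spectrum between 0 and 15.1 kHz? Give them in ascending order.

fs/2 = 15.1 kHz.
37.1 kHz mod fs = 6.9 kHz.
6.9 kHz ≤ fs/2 = 15.1 kHz, appears at 6.9 kHz.
64.4 kHz mod fs = 4 kHz.
4 kHz ≤ fs/2 = 15.1 kHz, appears at 4 kHz.
38.2 kHz mod fs = 8 kHz.
8 kHz ≤ fs/2 = 15.1 kHz, appears at 8 kHz.
116.4 kHz mod fs = 25.8 kHz.
25.8 kHz > fs/2 = 15.1 kHz, folds to fs − 25.8 kHz = 4.4 kHz.
16 kHz > fs/2 = 15.1 kHz, folds to fs − 16 kHz = 14.2 kHz.
Distinct values: {4 kHz, 4.4 kHz, 6.9 kHz, 8 kHz, 14.2 kHz}.

4 kHz, 4.4 kHz, 6.9 kHz, 8 kHz, 14.2 kHz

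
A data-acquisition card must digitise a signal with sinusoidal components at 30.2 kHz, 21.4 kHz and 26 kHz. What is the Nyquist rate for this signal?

60.4 kHz

Highest-frequency component: 30.2 kHz.
Nyquist rate = 2 × 30.2 kHz = 60.4 kHz.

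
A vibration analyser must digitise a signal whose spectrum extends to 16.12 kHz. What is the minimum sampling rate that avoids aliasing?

32.24 kHz

Nyquist rate = 2 × 16.12 kHz = 32.24 kHz.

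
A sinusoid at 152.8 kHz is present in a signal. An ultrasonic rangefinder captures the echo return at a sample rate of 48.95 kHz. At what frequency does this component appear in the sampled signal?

5.95 kHz

152.8 kHz mod fs = 5.95 kHz.
5.95 kHz ≤ fs/2 = 24.475 kHz, appears at 5.95 kHz.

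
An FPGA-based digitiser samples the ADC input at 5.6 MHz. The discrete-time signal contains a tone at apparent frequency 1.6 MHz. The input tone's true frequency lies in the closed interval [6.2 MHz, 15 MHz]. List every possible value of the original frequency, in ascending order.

Frequencies that alias to 1.6 MHz are k·fs ± 1.6 MHz for integer k ≥ 0.
k=0: 1.6 MHz.
k=1: 4 MHz, 7.2 MHz.
k=2: 9.6 MHz, 12.8 MHz.
k=3: 15.2 MHz, 18.4 MHz.
Within [6.2 MHz, 15 MHz]: 7.2 MHz, 9.6 MHz, 12.8 MHz.

7.2 MHz, 9.6 MHz, 12.8 MHz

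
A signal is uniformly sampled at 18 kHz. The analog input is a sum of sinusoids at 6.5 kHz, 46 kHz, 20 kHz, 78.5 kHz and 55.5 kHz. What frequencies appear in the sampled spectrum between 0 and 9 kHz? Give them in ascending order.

1.5 kHz, 2 kHz, 6.5 kHz, 8 kHz

fs/2 = 9 kHz.
6.5 kHz ≤ fs/2 = 9 kHz, passes unchanged.
46 kHz mod fs = 10 kHz.
10 kHz > fs/2 = 9 kHz, folds to fs − 10 kHz = 8 kHz.
20 kHz mod fs = 2 kHz.
2 kHz ≤ fs/2 = 9 kHz, appears at 2 kHz.
78.5 kHz mod fs = 6.5 kHz.
6.5 kHz ≤ fs/2 = 9 kHz, appears at 6.5 kHz.
55.5 kHz mod fs = 1.5 kHz.
1.5 kHz ≤ fs/2 = 9 kHz, appears at 1.5 kHz.
Distinct values: {1.5 kHz, 2 kHz, 6.5 kHz, 8 kHz}.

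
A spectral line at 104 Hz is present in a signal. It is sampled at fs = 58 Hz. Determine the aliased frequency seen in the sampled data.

104 Hz mod fs = 46 Hz.
46 Hz > fs/2 = 29 Hz, folds to fs − 46 Hz = 12 Hz.

12 Hz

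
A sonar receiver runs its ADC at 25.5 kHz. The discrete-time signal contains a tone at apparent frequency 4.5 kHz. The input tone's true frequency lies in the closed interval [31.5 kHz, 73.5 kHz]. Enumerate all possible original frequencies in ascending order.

46.5 kHz, 55.5 kHz, 72 kHz

Frequencies that alias to 4.5 kHz are k·fs ± 4.5 kHz for integer k ≥ 0.
k=0: 4.5 kHz.
k=1: 21 kHz, 30 kHz.
k=2: 46.5 kHz, 55.5 kHz.
k=3: 72 kHz, 81 kHz.
k=4: 97.5 kHz, 106.5 kHz.
Within [31.5 kHz, 73.5 kHz]: 46.5 kHz, 55.5 kHz, 72 kHz.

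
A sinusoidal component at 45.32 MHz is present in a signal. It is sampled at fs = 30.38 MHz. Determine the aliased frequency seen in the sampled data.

45.32 MHz mod fs = 14.94 MHz.
14.94 MHz ≤ fs/2 = 15.19 MHz, appears at 14.94 MHz.

14.94 MHz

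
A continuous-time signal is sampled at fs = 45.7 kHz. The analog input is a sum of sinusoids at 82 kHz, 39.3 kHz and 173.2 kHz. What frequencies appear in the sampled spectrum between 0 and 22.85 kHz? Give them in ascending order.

6.4 kHz, 9.4 kHz, 9.6 kHz

fs/2 = 22.85 kHz.
82 kHz mod fs = 36.3 kHz.
36.3 kHz > fs/2 = 22.85 kHz, folds to fs − 36.3 kHz = 9.4 kHz.
39.3 kHz > fs/2 = 22.85 kHz, folds to fs − 39.3 kHz = 6.4 kHz.
173.2 kHz mod fs = 36.1 kHz.
36.1 kHz > fs/2 = 22.85 kHz, folds to fs − 36.1 kHz = 9.6 kHz.
Distinct values: {6.4 kHz, 9.4 kHz, 9.6 kHz}.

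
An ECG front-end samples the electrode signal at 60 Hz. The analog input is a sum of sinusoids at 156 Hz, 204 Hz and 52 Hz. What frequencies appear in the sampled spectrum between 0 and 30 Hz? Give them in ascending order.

fs/2 = 30 Hz.
156 Hz mod fs = 36 Hz.
36 Hz > fs/2 = 30 Hz, folds to fs − 36 Hz = 24 Hz.
204 Hz mod fs = 24 Hz.
24 Hz ≤ fs/2 = 30 Hz, appears at 24 Hz.
52 Hz > fs/2 = 30 Hz, folds to fs − 52 Hz = 8 Hz.
Distinct values: {8 Hz, 24 Hz}.

8 Hz, 24 Hz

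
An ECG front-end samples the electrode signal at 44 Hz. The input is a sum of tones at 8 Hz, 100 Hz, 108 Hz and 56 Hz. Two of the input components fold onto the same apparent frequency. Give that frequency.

fs/2 = 22 Hz.
8 Hz ≤ fs/2 = 22 Hz, passes unchanged.
100 Hz mod fs = 12 Hz.
12 Hz ≤ fs/2 = 22 Hz, appears at 12 Hz.
108 Hz mod fs = 20 Hz.
20 Hz ≤ fs/2 = 22 Hz, appears at 20 Hz.
56 Hz mod fs = 12 Hz.
12 Hz ≤ fs/2 = 22 Hz, appears at 12 Hz.
56 Hz and 100 Hz both map to 12 Hz.

12 Hz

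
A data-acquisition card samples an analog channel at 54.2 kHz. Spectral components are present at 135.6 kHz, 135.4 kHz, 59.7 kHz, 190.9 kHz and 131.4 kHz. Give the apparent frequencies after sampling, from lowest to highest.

fs/2 = 27.1 kHz.
135.6 kHz mod fs = 27.2 kHz.
27.2 kHz > fs/2 = 27.1 kHz, folds to fs − 27.2 kHz = 27 kHz.
135.4 kHz mod fs = 27 kHz.
27 kHz ≤ fs/2 = 27.1 kHz, appears at 27 kHz.
59.7 kHz mod fs = 5.5 kHz.
5.5 kHz ≤ fs/2 = 27.1 kHz, appears at 5.5 kHz.
190.9 kHz mod fs = 28.3 kHz.
28.3 kHz > fs/2 = 27.1 kHz, folds to fs − 28.3 kHz = 25.9 kHz.
131.4 kHz mod fs = 23 kHz.
23 kHz ≤ fs/2 = 27.1 kHz, appears at 23 kHz.
Distinct values: {5.5 kHz, 23 kHz, 25.9 kHz, 27 kHz}.

5.5 kHz, 23 kHz, 25.9 kHz, 27 kHz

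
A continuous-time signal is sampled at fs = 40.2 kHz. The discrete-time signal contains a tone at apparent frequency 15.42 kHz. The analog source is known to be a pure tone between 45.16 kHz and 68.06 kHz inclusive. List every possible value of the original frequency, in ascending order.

55.62 kHz, 64.98 kHz

Frequencies that alias to 15.42 kHz are k·fs ± 15.42 kHz for integer k ≥ 0.
k=0: 15.42 kHz.
k=1: 24.78 kHz, 55.62 kHz.
k=2: 64.98 kHz, 95.82 kHz.
k=3: 105.18 kHz, 136.02 kHz.
Within [45.16 kHz, 68.06 kHz]: 55.62 kHz, 64.98 kHz.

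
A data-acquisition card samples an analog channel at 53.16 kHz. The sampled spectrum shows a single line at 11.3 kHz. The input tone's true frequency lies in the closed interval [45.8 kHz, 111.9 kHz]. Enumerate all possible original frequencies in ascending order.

Frequencies that alias to 11.3 kHz are k·fs ± 11.3 kHz for integer k ≥ 0.
k=0: 11.3 kHz.
k=1: 41.86 kHz, 64.46 kHz.
k=2: 95.02 kHz, 117.62 kHz.
k=3: 148.18 kHz, 170.78 kHz.
Within [45.8 kHz, 111.9 kHz]: 64.46 kHz, 95.02 kHz.

64.46 kHz, 95.02 kHz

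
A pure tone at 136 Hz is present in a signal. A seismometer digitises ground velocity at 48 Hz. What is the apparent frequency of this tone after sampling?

136 Hz mod fs = 40 Hz.
40 Hz > fs/2 = 24 Hz, folds to fs − 40 Hz = 8 Hz.

8 Hz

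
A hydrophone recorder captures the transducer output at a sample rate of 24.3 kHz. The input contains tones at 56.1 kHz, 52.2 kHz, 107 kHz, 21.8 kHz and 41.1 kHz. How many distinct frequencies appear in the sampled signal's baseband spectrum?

4

fs/2 = 12.15 kHz.
56.1 kHz mod fs = 7.5 kHz.
7.5 kHz ≤ fs/2 = 12.15 kHz, appears at 7.5 kHz.
52.2 kHz mod fs = 3.6 kHz.
3.6 kHz ≤ fs/2 = 12.15 kHz, appears at 3.6 kHz.
107 kHz mod fs = 9.8 kHz.
9.8 kHz ≤ fs/2 = 12.15 kHz, appears at 9.8 kHz.
21.8 kHz > fs/2 = 12.15 kHz, folds to fs − 21.8 kHz = 2.5 kHz.
41.1 kHz mod fs = 16.8 kHz.
16.8 kHz > fs/2 = 12.15 kHz, folds to fs − 16.8 kHz = 7.5 kHz.
Distinct values: {2.5 kHz, 3.6 kHz, 7.5 kHz, 9.8 kHz} → 4.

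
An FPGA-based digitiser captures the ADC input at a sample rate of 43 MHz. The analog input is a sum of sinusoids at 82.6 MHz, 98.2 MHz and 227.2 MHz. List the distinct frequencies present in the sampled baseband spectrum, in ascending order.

fs/2 = 21.5 MHz.
82.6 MHz mod fs = 39.6 MHz.
39.6 MHz > fs/2 = 21.5 MHz, folds to fs − 39.6 MHz = 3.4 MHz.
98.2 MHz mod fs = 12.2 MHz.
12.2 MHz ≤ fs/2 = 21.5 MHz, appears at 12.2 MHz.
227.2 MHz mod fs = 12.2 MHz.
12.2 MHz ≤ fs/2 = 21.5 MHz, appears at 12.2 MHz.
Distinct values: {3.4 MHz, 12.2 MHz}.

3.4 MHz, 12.2 MHz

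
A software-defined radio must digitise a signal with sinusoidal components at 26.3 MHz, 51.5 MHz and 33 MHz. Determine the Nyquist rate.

103 MHz

Highest-frequency component: 51.5 MHz.
Nyquist rate = 2 × 51.5 MHz = 103 MHz.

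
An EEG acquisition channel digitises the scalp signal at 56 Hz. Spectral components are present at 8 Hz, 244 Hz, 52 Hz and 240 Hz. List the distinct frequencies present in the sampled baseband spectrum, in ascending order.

fs/2 = 28 Hz.
8 Hz ≤ fs/2 = 28 Hz, passes unchanged.
244 Hz mod fs = 20 Hz.
20 Hz ≤ fs/2 = 28 Hz, appears at 20 Hz.
52 Hz > fs/2 = 28 Hz, folds to fs − 52 Hz = 4 Hz.
240 Hz mod fs = 16 Hz.
16 Hz ≤ fs/2 = 28 Hz, appears at 16 Hz.
Distinct values: {4 Hz, 8 Hz, 16 Hz, 20 Hz}.

4 Hz, 8 Hz, 16 Hz, 20 Hz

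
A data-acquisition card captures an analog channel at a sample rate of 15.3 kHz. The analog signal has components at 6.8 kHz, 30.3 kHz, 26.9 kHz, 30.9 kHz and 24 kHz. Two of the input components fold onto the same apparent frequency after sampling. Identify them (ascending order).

fs/2 = 7.65 kHz.
6.8 kHz ≤ fs/2 = 7.65 kHz, passes unchanged.
30.3 kHz mod fs = 15 kHz.
15 kHz > fs/2 = 7.65 kHz, folds to fs − 15 kHz = 0.3 kHz.
26.9 kHz mod fs = 11.6 kHz.
11.6 kHz > fs/2 = 7.65 kHz, folds to fs − 11.6 kHz = 3.7 kHz.
30.9 kHz mod fs = 0.3 kHz.
0.3 kHz ≤ fs/2 = 7.65 kHz, appears at 0.3 kHz.
24 kHz mod fs = 8.7 kHz.
8.7 kHz > fs/2 = 7.65 kHz, folds to fs − 8.7 kHz = 6.6 kHz.
30.3 kHz and 30.9 kHz both map to 0.3 kHz.

30.3 kHz, 30.9 kHz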